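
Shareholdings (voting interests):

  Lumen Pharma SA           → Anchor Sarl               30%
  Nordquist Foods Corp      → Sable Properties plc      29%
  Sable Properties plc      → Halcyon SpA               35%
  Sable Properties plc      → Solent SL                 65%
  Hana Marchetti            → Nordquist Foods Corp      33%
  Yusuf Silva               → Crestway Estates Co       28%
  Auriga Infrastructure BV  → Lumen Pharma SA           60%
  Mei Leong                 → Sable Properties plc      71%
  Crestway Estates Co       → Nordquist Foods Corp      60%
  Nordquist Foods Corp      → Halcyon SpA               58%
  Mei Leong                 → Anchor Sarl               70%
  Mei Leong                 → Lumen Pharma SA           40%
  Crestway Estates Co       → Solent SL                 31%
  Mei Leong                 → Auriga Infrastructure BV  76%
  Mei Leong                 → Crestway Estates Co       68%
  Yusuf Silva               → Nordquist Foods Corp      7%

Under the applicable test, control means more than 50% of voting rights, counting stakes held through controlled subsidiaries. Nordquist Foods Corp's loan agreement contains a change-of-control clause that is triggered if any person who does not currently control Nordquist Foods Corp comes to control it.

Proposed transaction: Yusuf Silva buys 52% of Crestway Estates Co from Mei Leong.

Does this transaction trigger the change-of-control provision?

The purchase adds only to Yusuf's holdings (Mei's stake shrinks), so Yusuf is the only person who could newly come to control Nordquist.
Yusuf's largest direct stake is 28% in Crestway, which does not meet the threshold, so Yusuf controls no company.
In Nordquist, Yusuf's side holds only 7%, not > 50%.
So before the transaction, Yusuf does not control Nordquist.
After the purchase, Yusuf's direct stake in Crestway rises to 28% + 52% = 80%, and Mei's stake falls to 16%.
Yusuf holds 80% of Crestway, so Yusuf controls Crestway.
Crestway and Yusuf together hold 60% + 7% = 67% of Nordquist, so Yusuf controls Nordquist.
Yusuf did not control Nordquist before and does after, so the clause is triggered.

Yes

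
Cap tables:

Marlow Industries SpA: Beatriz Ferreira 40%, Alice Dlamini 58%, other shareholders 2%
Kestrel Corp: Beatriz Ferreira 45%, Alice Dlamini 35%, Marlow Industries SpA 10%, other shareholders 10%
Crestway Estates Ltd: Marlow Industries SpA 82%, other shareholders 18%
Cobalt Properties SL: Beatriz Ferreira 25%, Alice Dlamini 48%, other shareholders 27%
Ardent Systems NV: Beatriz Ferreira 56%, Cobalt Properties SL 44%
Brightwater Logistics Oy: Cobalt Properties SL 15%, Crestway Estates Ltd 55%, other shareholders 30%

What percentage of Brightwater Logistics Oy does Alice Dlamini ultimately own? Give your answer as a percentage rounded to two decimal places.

Alice reaches Brightwater along 2 paths.
Via Cobalt: 48% × 15% = 7.2%.
Via Marlow → Crestway: 58% × 82% × 55% = 26.158%.
Total: 7.2% + 26.158% = 33.358%.
Rounded: 33.36%.

33.36%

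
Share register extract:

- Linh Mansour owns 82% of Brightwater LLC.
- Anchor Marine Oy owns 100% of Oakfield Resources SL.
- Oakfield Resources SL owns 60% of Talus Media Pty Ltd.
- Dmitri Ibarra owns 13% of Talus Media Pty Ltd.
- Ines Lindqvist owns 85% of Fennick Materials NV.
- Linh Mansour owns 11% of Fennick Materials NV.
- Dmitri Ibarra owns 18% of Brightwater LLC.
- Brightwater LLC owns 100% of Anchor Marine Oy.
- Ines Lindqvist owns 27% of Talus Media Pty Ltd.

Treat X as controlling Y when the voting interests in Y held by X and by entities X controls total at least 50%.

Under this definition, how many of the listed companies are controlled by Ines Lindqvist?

1

Ines holds 85% of Fennick, so Ines controls Fennick.
No other company's threshold is met.
Ines controls 1 company.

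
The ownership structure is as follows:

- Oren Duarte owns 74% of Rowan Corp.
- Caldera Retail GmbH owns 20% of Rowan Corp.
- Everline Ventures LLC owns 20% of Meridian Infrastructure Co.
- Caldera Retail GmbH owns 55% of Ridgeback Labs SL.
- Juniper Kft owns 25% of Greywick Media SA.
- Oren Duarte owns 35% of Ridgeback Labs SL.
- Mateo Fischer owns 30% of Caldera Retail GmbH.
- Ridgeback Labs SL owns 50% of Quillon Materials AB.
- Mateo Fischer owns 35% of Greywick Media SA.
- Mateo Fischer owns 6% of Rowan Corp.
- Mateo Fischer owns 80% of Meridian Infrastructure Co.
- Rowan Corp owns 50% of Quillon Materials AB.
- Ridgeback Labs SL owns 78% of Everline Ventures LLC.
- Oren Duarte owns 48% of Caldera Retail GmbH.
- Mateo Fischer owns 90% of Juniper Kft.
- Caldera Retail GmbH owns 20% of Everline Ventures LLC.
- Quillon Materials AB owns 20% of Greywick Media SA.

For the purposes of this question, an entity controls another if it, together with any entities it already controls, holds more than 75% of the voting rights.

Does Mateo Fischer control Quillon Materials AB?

No

Mateo holds 90% of Juniper, so Mateo controls Juniper.
Mateo holds 80% of Meridian, so Mateo controls Meridian.
Neither Mateo nor any entity Mateo controls holds any voting interest in Quillon.
So Mateo does not control Quillon.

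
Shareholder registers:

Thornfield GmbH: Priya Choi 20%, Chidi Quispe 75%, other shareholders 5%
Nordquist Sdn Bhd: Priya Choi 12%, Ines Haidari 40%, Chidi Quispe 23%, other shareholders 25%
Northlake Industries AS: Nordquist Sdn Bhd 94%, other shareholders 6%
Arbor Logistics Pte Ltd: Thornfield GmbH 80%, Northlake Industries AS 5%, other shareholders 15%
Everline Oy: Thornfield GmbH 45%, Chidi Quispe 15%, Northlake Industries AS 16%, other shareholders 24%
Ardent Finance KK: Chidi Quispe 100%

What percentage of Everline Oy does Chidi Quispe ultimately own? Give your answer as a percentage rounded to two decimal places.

Chidi reaches Everline along 3 paths.
Via Thornfield: 75% × 45% = 33.75%.
Direct stake: 15% = 15%.
Via Nordquist → Northlake: 23% × 94% × 16% = 3.4592%.
Total: 33.75% + 15% + 3.4592% = 52.2092%.
Rounded: 52.21%.

52.21%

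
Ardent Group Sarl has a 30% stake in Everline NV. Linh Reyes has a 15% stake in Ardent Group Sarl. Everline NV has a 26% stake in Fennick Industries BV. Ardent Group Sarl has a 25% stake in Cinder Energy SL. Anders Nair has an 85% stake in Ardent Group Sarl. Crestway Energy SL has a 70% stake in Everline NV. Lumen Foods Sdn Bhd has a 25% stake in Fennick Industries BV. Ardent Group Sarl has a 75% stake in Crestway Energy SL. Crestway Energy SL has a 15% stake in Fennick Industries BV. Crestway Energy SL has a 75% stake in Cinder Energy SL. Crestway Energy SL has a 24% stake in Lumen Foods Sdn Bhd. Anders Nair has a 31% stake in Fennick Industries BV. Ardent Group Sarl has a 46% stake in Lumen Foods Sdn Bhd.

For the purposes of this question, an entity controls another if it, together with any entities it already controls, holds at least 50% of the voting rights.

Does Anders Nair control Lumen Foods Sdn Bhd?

Yes

Anders holds 85% of Ardent, so Anders controls Ardent.
Ardent holds 75% of Crestway, so Anders controls Crestway.
Crestway and Ardent together hold 24% + 46% = 70% of Lumen, so Anders controls Lumen.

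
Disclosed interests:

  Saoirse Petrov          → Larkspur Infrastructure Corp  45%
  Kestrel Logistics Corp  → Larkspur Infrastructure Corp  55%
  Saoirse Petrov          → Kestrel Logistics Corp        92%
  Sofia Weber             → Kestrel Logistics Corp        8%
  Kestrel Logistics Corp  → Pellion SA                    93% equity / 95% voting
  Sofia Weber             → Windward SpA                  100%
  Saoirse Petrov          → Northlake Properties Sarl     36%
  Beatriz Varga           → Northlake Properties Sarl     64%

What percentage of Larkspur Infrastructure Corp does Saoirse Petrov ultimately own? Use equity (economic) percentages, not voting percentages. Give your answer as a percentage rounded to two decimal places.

95.60%

Saoirse reaches Larkspur along 2 paths.
Via Kestrel: 92% × 55% = 50.6%.
Direct stake: 45% = 45%.
Total: 50.6% + 45% = 95.6%.
Rounded: 95.60%.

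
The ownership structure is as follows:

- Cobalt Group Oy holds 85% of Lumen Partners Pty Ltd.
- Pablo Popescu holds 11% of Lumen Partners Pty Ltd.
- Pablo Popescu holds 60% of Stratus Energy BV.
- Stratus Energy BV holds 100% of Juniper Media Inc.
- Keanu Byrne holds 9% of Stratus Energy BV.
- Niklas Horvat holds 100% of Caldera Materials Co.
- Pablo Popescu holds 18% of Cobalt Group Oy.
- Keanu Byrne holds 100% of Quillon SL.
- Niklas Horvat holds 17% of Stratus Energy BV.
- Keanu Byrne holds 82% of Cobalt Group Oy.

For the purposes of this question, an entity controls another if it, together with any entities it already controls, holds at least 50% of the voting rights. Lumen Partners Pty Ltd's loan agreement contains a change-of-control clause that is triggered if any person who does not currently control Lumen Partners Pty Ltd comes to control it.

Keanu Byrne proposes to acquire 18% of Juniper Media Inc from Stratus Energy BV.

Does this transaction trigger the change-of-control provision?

No

The purchase adds only to Keanu's holdings (Stratus's stake shrinks), so Keanu is the only person who could newly come to control Lumen.
Keanu holds 82% of Cobalt, so Keanu controls Cobalt.
Cobalt holds 85% of Lumen, so Keanu controls Lumen.
So Keanu already controls Lumen before the transaction.
After the purchase, Keanu holds 18% of Juniper directly, and Stratus's stake falls to 82%.
Keanu controlled Lumen already, so this is not a new person acquiring control; every other person's position is unchanged or reduced.
No new person acquires control, so the clause is not triggered.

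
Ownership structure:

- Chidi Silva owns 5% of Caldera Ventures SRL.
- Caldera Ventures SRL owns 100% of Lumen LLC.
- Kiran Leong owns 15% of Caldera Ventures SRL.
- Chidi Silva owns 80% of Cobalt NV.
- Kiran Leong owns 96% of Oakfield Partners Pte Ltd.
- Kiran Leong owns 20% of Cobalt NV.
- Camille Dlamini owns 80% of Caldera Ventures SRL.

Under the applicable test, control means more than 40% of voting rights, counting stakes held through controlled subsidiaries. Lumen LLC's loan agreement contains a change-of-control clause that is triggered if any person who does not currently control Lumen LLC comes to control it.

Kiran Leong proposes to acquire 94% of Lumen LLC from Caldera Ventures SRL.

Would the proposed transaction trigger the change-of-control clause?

The purchase adds only to Kiran's holdings (Caldera's stake shrinks), so Kiran is the only person who could newly come to control Lumen.
Kiran holds 96% of Oakfield, so Kiran controls Oakfield.
Neither Kiran nor any entity Kiran controls holds any voting interest in Lumen.
So before the transaction, Kiran does not control Lumen.
After the purchase, Kiran holds 94% of Lumen directly, and Caldera's stake falls to 6%.
Kiran holds 94% of Lumen, so Kiran controls Lumen.
Kiran did not control Lumen before and does after, so the clause is triggered.

Yes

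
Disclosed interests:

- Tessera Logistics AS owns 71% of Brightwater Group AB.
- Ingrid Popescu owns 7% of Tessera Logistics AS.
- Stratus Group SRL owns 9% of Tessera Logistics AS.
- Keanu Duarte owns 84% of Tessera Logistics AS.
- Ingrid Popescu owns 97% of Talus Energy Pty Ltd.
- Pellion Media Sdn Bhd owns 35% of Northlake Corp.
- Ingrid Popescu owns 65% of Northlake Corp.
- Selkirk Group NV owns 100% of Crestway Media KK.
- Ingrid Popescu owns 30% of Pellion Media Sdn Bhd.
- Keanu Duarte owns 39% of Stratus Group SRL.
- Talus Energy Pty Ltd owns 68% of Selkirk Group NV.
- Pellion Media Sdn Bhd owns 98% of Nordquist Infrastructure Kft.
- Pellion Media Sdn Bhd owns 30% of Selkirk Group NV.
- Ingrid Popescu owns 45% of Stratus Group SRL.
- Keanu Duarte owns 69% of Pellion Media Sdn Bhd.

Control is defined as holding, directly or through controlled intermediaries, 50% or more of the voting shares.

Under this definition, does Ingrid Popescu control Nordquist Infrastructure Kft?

No

Ingrid holds 97% of Talus, so Ingrid controls Talus.
Talus holds 68% of Selkirk, so Ingrid controls Selkirk.
Ingrid holds 65% of Northlake, so Ingrid controls Northlake.
Selkirk holds 100% of Crestway, so Ingrid controls Crestway.
Neither Ingrid nor any entity Ingrid controls holds any voting interest in Nordquist.
So Ingrid does not control Nordquist.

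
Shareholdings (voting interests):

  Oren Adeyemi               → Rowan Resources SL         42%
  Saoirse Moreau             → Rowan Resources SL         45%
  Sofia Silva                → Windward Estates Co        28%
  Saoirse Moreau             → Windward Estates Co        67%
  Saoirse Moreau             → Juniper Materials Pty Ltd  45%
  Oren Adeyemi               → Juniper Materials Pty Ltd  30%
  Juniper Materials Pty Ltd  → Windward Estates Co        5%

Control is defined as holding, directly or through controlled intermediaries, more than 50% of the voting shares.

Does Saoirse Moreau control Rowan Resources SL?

Saoirse holds 67% of Windward, so Saoirse controls Windward.
In Rowan, Saoirse's side holds only 45%, not > 50%.
So Saoirse does not control Rowan.

No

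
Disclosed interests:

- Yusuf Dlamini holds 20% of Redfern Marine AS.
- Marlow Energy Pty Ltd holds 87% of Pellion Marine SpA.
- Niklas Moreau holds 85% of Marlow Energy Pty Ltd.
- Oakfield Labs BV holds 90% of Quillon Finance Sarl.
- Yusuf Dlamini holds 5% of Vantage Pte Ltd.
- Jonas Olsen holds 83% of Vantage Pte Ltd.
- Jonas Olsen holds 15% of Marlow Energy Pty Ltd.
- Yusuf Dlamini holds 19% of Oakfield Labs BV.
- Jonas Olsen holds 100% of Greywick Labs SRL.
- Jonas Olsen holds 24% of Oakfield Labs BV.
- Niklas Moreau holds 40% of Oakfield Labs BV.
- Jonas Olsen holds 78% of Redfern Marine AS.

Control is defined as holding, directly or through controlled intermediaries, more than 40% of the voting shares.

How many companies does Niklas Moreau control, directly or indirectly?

2

Niklas holds 85% of Marlow, so Niklas controls Marlow.
Marlow holds 87% of Pellion, so Niklas controls Pellion.
No other company's threshold is met.
Niklas controls 2 companies.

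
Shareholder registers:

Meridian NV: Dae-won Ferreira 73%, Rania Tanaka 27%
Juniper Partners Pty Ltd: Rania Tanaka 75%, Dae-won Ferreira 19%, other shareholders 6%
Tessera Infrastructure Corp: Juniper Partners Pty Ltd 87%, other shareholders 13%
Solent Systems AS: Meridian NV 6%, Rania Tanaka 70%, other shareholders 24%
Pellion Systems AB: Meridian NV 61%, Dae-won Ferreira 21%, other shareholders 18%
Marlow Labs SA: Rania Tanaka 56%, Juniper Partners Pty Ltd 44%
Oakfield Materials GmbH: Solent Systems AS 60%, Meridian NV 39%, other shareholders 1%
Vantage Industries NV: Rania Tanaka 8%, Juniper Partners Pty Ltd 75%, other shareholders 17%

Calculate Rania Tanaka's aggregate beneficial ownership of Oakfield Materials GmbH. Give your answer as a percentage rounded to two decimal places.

Rania reaches Oakfield along 3 paths.
Via Meridian → Solent: 27% × 6% × 60% = 0.972%.
Via Solent: 70% × 60% = 42%.
Via Meridian: 27% × 39% = 10.53%.
Total: 0.972% + 42% + 10.53% = 53.502%.
Rounded: 53.50%.

53.50%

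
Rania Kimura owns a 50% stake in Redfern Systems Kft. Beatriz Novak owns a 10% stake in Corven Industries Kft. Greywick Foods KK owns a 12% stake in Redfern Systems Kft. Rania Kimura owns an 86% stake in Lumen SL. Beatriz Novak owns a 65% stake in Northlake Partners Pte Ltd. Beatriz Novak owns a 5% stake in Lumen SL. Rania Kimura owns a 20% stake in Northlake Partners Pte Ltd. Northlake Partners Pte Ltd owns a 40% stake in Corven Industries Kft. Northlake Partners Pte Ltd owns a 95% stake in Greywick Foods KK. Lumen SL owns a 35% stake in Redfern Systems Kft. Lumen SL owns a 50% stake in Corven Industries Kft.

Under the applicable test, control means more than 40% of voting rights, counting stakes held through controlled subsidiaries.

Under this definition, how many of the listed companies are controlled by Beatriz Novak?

Beatriz holds 65% of Northlake, so Beatriz controls Northlake.
Northlake and Beatriz together hold 40% + 10% = 50% of Corven, so Beatriz controls Corven.
Northlake holds 95% of Greywick, so Beatriz controls Greywick.
No other company's threshold is met.
Beatriz controls 3 companies.

3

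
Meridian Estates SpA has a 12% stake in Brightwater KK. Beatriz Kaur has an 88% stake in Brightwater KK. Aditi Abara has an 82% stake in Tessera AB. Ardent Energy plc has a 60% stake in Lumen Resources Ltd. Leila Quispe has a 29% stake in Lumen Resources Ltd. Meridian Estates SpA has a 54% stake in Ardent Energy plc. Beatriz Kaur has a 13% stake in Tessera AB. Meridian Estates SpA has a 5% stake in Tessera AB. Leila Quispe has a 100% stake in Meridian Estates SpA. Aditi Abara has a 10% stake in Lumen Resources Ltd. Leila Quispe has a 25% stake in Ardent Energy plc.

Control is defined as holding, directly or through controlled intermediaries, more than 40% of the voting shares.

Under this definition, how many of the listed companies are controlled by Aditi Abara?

1

Aditi holds 82% of Tessera, so Aditi controls Tessera.
No other company's threshold is met.
Aditi controls 1 company.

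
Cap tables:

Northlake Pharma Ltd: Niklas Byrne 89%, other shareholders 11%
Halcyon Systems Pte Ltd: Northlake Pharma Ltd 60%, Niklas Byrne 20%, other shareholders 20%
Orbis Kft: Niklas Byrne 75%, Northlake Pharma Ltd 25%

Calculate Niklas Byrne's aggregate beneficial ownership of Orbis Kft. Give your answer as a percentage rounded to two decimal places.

97.25%

Niklas reaches Orbis along 2 paths.
Direct stake: 75% = 75%.
Via Northlake: 89% × 25% = 22.25%.
Total: 75% + 22.25% = 97.25%.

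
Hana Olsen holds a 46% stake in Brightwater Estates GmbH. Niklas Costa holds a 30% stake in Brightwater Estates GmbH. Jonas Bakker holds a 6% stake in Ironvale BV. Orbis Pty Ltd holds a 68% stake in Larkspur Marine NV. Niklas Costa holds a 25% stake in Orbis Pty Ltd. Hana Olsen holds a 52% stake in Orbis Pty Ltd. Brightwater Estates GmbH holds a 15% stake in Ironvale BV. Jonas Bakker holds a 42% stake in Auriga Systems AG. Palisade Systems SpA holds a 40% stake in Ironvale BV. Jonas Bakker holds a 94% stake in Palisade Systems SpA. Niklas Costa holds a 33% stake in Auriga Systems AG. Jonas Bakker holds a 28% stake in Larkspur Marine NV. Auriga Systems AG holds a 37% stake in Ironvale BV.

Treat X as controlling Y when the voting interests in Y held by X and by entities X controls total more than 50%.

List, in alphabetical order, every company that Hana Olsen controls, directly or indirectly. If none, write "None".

Larkspur Marine NV, Orbis Pty Ltd

Hana holds 52% of Orbis, so Hana controls Orbis.
Orbis holds 68% of Larkspur, so Hana controls Larkspur.
No other company's threshold is met.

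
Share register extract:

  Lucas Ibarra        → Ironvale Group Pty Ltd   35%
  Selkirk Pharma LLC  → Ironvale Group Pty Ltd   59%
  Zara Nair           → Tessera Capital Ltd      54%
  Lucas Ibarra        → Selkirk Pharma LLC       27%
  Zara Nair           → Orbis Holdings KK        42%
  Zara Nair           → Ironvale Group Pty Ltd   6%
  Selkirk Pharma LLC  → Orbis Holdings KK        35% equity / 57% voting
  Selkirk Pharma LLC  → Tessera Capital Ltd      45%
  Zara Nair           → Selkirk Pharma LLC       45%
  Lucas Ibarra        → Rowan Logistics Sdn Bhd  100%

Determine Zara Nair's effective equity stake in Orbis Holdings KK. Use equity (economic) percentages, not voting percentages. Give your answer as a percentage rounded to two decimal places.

57.75%

Zara reaches Orbis along 2 paths.
Direct stake: 42% = 42%.
Via Selkirk: 45% × 35% = 15.75%.
Total: 42% + 15.75% = 57.75%.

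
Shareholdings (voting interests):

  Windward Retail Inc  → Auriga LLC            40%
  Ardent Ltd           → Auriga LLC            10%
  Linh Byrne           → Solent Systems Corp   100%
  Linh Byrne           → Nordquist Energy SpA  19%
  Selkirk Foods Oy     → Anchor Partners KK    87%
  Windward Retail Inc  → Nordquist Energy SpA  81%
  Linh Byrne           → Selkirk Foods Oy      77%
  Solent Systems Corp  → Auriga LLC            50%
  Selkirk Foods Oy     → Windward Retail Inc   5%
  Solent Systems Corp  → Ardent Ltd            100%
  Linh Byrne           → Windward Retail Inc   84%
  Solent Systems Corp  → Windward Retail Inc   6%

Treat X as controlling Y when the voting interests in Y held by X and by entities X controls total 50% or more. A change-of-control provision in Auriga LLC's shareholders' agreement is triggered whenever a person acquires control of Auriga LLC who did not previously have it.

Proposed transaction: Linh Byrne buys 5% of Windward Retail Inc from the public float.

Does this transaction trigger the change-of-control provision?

No

The purchase changes only Linh's holdings, so Linh is the only person who could newly come to control Auriga.
Linh holds 100% of Solent, so Linh controls Solent.
Linh holds 77% of Selkirk, so Linh controls Selkirk.
Linh and Solent and Selkirk together hold 84% + 6% + 5% = 95% of Windward, so Linh controls Windward.
Solent holds 100% of Ardent, so Linh controls Ardent.
Solent and Windward and Ardent together hold 50% + 40% + 10% = 100% of Auriga, so Linh controls Auriga.
So Linh already controls Auriga before the transaction.
After the purchase, Linh's direct stake in Windward rises to 84% + 5% = 89%.
Linh controlled Auriga already, so this is not a new person acquiring control; every other person's position is unchanged or reduced.
No new person acquires control, so the clause is not triggered.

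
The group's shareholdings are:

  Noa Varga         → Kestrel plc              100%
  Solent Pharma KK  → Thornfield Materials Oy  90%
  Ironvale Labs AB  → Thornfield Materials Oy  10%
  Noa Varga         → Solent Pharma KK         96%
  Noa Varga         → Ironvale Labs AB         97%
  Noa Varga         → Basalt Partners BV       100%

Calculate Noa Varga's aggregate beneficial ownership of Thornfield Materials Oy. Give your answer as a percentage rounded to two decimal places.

96.10%

Noa reaches Thornfield along 2 paths.
Via Solent: 96% × 90% = 86.4%.
Via Ironvale: 97% × 10% = 9.7%.
Total: 86.4% + 9.7% = 96.1%.
Rounded: 96.10%.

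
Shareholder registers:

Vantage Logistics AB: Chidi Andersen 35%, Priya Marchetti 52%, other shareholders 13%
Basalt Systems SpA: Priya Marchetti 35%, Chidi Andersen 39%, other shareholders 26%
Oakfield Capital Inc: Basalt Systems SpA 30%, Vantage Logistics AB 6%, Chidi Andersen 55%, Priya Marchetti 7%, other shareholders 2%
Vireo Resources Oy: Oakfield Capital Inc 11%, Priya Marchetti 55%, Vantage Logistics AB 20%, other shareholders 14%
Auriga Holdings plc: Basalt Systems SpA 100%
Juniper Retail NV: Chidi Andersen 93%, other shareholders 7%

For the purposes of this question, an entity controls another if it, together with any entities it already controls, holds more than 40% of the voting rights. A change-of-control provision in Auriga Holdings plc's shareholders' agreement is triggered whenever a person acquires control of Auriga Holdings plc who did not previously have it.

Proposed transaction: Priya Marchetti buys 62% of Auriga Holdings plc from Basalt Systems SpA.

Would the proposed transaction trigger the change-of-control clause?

The purchase adds only to Priya's holdings (Basalt's stake shrinks), so Priya is the only person who could newly come to control Auriga.
Priya holds 52% of Vantage, so Priya controls Vantage.
Priya and Vantage together hold 55% + 20% = 75% of Vireo, so Priya controls Vireo.
Neither Priya nor any entity Priya controls holds any voting interest in Auriga.
So before the transaction, Priya does not control Auriga.
After the purchase, Priya holds 62% of Auriga directly, and Basalt's stake falls to 38%.
Priya holds 62% of Auriga, so Priya controls Auriga.
Priya did not control Auriga before and does after, so the clause is triggered.

Yes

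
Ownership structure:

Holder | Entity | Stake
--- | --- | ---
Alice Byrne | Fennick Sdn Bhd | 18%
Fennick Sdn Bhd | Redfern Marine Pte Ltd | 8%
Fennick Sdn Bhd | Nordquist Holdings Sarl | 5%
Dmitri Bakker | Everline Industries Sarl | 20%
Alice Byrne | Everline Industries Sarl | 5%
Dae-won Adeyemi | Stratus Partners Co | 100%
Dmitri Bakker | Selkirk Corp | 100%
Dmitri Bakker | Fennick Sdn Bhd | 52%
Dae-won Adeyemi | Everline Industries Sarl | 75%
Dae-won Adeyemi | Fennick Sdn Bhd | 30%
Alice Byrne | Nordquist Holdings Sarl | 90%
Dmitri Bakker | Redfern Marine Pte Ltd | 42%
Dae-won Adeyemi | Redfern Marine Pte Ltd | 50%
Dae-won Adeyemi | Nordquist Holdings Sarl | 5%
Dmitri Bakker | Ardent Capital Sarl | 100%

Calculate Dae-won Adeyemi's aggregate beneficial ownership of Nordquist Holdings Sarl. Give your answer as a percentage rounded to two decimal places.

Dae-won reaches Nordquist along 2 paths.
Via Fennick: 30% × 5% = 1.5%.
Direct stake: 5% = 5%.
Total: 1.5% + 5% = 6.5%.
Rounded: 6.50%.

6.50%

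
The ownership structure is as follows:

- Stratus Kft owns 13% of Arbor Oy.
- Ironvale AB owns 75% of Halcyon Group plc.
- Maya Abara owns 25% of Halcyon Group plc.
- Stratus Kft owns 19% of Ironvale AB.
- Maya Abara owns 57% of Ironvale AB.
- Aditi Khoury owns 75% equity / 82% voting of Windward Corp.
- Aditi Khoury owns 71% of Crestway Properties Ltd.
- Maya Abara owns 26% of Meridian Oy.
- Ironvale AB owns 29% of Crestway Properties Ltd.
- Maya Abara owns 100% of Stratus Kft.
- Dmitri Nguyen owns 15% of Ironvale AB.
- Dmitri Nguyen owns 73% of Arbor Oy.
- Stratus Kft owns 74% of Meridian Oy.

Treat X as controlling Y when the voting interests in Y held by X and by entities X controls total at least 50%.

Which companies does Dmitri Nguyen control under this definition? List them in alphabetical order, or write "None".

Arbor Oy

Dmitri holds 73% of Arbor, so Dmitri controls Arbor.
No other company's threshold is met.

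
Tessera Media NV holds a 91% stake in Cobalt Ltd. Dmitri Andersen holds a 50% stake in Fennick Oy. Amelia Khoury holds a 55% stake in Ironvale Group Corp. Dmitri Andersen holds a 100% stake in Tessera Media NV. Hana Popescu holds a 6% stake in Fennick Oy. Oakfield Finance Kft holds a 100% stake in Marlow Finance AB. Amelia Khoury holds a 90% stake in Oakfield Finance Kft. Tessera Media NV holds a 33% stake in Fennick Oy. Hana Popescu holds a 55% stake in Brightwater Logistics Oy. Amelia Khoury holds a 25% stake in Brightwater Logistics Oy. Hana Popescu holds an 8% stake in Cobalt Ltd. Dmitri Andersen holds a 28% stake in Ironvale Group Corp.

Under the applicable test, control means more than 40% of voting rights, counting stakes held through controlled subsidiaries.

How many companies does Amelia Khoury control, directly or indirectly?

Amelia holds 90% of Oakfield, so Amelia controls Oakfield.
Amelia holds 55% of Ironvale, so Amelia controls Ironvale.
Oakfield holds 100% of Marlow, so Amelia controls Marlow.
No other company's threshold is met.
Amelia controls 3 companies.

3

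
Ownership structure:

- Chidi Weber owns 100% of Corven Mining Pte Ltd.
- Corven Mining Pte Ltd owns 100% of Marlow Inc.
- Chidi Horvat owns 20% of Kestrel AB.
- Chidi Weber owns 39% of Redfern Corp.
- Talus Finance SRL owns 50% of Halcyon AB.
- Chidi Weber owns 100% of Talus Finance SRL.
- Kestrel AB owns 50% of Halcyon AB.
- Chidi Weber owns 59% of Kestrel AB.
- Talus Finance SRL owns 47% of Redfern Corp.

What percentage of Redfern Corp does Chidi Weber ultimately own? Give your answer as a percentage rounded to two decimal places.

Chidi Weber reaches Redfern along 2 paths.
Direct stake: 39% = 39%.
Via Talus: 100% × 47% = 47%.
Total: 39% + 47% = 86%.
Rounded: 86.00%.

86.00%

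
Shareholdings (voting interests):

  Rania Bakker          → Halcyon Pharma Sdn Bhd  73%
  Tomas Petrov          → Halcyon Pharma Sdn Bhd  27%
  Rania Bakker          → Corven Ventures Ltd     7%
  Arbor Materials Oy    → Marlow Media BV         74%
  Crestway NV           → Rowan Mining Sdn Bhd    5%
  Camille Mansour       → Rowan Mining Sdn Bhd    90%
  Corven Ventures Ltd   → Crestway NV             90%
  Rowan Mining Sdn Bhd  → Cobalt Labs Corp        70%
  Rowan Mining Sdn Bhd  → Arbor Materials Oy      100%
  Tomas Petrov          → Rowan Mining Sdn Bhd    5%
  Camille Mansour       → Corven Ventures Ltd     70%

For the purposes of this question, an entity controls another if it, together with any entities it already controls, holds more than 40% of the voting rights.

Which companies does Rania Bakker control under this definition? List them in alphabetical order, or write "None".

Rania holds 73% of Halcyon, so Rania controls Halcyon.
No other company's threshold is met.

Halcyon Pharma Sdn Bhd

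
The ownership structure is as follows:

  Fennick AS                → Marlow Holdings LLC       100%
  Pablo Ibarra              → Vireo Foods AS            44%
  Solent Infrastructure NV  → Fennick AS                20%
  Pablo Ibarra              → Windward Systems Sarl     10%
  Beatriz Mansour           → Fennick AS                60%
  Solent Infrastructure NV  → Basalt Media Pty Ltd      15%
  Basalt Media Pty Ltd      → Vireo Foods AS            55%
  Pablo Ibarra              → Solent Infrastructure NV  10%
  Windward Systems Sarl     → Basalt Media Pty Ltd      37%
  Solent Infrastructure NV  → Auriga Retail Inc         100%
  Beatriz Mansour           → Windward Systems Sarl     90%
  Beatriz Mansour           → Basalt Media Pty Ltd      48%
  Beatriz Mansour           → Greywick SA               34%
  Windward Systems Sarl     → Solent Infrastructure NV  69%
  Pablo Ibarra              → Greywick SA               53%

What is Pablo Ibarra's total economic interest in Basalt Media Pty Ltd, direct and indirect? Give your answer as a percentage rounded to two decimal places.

Pablo reaches Basalt along 3 paths.
Via Windward → Solent: 10% × 69% × 15% = 1.035%.
Via Solent: 10% × 15% = 1.5%.
Via Windward: 10% × 37% = 3.7%.
Total: 1.035% + 1.5% + 3.7% = 6.235%.
Rounded: 6.24%.

6.24%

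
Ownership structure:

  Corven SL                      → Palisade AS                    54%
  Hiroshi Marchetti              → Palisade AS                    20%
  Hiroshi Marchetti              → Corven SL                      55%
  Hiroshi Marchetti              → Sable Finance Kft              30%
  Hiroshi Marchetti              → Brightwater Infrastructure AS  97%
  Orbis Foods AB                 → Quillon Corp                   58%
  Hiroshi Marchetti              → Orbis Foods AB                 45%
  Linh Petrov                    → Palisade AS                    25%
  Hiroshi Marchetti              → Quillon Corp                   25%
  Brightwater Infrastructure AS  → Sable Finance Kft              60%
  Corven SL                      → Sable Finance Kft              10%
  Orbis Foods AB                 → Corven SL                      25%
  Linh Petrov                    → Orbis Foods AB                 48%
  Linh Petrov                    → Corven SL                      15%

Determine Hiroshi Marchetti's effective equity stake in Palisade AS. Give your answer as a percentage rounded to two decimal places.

55.78%

Hiroshi reaches Palisade along 3 paths.
Via Corven: 55% × 54% = 29.7%.
Via Orbis → Corven: 45% × 25% × 54% = 6.075%.
Direct stake: 20% = 20%.
Total: 29.7% + 6.075% + 20% = 55.775%.
Rounded: 55.78%.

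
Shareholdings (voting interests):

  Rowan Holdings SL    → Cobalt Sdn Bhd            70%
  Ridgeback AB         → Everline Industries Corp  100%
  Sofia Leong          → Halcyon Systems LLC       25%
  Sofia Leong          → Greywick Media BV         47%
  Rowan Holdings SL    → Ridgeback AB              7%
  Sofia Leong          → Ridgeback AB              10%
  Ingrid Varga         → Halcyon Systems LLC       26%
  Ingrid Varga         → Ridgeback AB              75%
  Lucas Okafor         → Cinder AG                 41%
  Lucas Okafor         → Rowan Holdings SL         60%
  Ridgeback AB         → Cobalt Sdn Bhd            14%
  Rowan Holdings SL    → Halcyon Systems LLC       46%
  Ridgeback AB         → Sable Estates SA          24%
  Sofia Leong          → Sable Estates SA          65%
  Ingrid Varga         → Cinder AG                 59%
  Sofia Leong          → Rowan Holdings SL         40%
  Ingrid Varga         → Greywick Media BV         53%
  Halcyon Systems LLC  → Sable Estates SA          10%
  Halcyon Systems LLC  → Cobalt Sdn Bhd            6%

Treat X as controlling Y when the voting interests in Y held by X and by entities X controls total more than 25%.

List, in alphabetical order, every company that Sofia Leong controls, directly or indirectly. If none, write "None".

Sofia holds 47% of Greywick, so Sofia controls Greywick.
Sofia holds 40% of Rowan, so Sofia controls Rowan.
Sofia and Rowan together hold 25% + 46% = 71% of Halcyon, so Sofia controls Halcyon.
Halcyon and Rowan together hold 6% + 70% = 76% of Cobalt, so Sofia controls Cobalt.
Sofia and Halcyon together hold 65% + 10% = 75% of Sable, so Sofia controls Sable.
No other company's threshold is met.

Cobalt Sdn Bhd, Greywick Media BV, Halcyon Systems LLC, Rowan Holdings SL, Sable Estates SA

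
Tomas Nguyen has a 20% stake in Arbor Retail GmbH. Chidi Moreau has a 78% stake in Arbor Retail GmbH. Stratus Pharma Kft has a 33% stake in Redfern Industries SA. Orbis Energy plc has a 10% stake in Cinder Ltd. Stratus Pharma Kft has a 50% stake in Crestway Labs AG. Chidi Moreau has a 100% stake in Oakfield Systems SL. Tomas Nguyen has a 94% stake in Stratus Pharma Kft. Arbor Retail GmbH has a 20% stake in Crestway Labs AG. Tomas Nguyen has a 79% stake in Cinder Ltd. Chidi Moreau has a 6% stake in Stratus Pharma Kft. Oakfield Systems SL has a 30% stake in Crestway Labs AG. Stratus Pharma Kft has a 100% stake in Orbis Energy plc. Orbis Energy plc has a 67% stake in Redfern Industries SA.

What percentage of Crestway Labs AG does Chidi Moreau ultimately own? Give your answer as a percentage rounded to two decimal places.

Chidi reaches Crestway along 3 paths.
Via Arbor: 78% × 20% = 15.6%.
Via Oakfield: 100% × 30% = 30%.
Via Stratus: 6% × 50% = 3%.
Total: 15.6% + 30% + 3% = 48.6%.
Rounded: 48.60%.

48.60%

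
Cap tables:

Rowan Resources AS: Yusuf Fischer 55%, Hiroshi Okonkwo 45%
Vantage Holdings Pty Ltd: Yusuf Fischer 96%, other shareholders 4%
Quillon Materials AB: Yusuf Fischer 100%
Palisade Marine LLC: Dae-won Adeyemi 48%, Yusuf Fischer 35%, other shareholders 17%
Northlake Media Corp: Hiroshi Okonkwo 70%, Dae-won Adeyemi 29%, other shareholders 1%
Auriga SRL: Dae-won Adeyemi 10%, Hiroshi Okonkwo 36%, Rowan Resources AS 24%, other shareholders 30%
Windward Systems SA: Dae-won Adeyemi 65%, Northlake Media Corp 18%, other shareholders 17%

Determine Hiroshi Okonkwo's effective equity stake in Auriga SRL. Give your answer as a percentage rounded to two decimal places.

Hiroshi reaches Auriga along 2 paths.
Direct stake: 36% = 36%.
Via Rowan: 45% × 24% = 10.8%.
Total: 36% + 10.8% = 46.8%.
Rounded: 46.80%.

46.80%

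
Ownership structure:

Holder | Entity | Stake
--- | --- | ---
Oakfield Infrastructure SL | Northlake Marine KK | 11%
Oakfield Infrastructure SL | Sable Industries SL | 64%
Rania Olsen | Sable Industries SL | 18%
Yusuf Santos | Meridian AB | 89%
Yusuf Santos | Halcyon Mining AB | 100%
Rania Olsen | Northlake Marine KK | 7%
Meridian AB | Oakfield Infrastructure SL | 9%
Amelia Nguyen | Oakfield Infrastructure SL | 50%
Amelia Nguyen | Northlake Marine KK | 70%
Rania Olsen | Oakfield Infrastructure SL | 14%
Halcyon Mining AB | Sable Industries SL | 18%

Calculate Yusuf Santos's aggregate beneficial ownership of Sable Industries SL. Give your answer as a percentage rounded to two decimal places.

23.13%

Yusuf reaches Sable along 2 paths.
Via Meridian → Oakfield: 89% × 9% × 64% = 5.1264%.
Via Halcyon: 100% × 18% = 18%.
Total: 5.1264% + 18% = 23.1264%.
Rounded: 23.13%.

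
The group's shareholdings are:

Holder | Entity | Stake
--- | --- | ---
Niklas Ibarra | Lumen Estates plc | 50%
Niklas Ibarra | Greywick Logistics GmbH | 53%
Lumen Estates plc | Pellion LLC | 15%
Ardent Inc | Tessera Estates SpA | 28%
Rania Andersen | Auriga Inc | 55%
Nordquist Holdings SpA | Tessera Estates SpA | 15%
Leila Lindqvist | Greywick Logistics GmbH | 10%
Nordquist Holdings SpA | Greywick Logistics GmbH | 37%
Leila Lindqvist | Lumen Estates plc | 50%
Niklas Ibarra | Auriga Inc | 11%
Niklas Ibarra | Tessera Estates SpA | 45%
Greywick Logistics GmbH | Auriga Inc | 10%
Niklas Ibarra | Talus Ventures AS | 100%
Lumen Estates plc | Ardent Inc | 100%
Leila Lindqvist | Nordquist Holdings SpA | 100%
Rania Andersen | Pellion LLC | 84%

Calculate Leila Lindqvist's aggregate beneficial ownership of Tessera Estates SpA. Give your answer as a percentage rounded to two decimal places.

29.00%

Leila reaches Tessera along 2 paths.
Via Nordquist: 100% × 15% = 15%.
Via Lumen → Ardent: 50% × 100% × 28% = 14%.
Total: 15% + 14% = 29%.
Rounded: 29.00%.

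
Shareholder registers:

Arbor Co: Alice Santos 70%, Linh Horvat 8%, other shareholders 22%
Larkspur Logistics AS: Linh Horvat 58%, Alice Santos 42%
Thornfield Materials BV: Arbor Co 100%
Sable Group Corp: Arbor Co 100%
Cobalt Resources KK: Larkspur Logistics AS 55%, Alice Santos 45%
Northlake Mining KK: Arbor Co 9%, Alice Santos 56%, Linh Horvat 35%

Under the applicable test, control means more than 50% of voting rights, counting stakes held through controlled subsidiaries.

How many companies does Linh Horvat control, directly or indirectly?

Linh holds 58% of Larkspur, so Linh controls Larkspur.
Larkspur holds 55% of Cobalt, so Linh controls Cobalt.
No other company's threshold is met.
Linh controls 2 companies.

2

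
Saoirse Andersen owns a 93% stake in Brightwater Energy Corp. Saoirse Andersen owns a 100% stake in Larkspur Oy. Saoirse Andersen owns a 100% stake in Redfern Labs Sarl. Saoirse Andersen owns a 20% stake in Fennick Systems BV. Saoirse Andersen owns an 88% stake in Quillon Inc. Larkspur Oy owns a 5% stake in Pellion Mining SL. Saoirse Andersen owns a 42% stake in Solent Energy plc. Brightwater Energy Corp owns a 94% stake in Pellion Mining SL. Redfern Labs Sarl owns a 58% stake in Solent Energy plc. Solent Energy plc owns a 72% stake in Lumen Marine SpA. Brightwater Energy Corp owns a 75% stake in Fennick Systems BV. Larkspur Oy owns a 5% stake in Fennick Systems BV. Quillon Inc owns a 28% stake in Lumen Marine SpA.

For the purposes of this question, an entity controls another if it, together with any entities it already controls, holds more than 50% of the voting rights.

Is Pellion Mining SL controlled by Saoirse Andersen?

Yes

Saoirse holds 93% of Brightwater, so Saoirse controls Brightwater.
Saoirse holds 100% of Larkspur, so Saoirse controls Larkspur.
Brightwater and Larkspur together hold 94% + 5% = 99% of Pellion, so Saoirse controls Pellion.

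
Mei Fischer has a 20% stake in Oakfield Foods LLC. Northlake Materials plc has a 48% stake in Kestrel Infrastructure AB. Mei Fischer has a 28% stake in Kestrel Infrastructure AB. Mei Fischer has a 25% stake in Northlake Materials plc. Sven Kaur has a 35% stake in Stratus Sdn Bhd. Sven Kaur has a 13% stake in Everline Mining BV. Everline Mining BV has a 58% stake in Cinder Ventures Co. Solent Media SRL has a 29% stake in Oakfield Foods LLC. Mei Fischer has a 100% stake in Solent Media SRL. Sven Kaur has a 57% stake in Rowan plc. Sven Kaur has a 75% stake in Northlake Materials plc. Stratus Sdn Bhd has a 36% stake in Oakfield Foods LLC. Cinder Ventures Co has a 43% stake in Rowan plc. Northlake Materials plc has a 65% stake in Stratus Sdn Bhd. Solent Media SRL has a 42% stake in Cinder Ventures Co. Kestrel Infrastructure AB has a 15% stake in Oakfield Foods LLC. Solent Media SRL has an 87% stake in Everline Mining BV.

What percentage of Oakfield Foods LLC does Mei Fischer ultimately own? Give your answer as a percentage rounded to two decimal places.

60.85%

Mei reaches Oakfield along 5 paths.
Via Northlake → Stratus: 25% × 65% × 36% = 5.85%.
Direct stake: 20% = 20%.
Via Kestrel: 28% × 15% = 4.2%.
Via Northlake → Kestrel: 25% × 48% × 15% = 1.8%.
Via Solent: 100% × 29% = 29%.
Total: 5.85% + 20% + 4.2% + 1.8% + 29% = 60.85%.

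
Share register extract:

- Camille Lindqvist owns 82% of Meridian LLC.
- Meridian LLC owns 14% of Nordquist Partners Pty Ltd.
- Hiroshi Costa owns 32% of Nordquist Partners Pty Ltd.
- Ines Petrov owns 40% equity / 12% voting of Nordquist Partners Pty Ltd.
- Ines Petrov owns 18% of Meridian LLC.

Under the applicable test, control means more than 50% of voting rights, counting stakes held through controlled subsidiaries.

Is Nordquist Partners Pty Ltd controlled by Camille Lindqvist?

No

Camille holds 82% of Meridian, so Camille controls Meridian.
In Nordquist, Camille's side holds only 14%, not > 50%.
So Camille does not control Nordquist.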